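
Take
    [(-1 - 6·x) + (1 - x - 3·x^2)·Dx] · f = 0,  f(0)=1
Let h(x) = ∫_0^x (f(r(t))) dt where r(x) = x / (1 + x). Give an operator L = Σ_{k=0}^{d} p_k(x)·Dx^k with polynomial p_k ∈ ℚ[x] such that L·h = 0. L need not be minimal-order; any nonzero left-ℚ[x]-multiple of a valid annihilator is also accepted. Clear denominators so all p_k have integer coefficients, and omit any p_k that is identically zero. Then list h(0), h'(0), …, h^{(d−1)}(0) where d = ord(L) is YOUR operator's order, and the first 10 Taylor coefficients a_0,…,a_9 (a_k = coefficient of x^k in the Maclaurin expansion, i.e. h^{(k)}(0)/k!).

f: a_k = 1, 1, 4, 7, 19, 40, 97, 217, 508, 1159, …
L₀ from L_f via x↦r, Dx↦r'^{-1}Dx.
∫: right-multiply L₀ by Dx.
L = (1 + 7·x)·Dx + (-1 - 2·x + 2·x^2 + 3·x^3)·Dx^2  (order 2).
h: a_k = 0, 1, 1/2, 1, 0, 9/5, -3/2, 36/7, -63/8, 19, …
ICs: h(0) = 0, h′(0) = 1.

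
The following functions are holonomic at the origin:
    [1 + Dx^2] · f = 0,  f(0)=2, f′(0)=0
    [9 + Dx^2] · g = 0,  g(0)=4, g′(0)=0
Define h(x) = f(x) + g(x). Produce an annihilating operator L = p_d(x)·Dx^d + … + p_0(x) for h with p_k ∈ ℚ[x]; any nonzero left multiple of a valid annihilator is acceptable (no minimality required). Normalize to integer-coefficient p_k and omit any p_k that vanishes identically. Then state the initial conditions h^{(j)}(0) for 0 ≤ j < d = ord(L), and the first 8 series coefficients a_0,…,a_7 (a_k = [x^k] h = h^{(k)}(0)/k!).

f: a_k = 2, 0, -1, 0, 1/12, 0, -1/360, 0, …
g: a_k = 4, 0, -18, 0, 27/2, 0, -81/20, 0, …
L₀ := lclm(L_f,L_g); ord L₀ ≤ 2+2.
L = 9 + 10·Dx^2 + Dx^4  (order 4).
h: a_k = 6, 0, -19, 0, 163/12, 0, -1459/360, 0, …
ICs: h(0) = 6, h′(0) = 0, h′′(0) = -38, h′′′(0) = 0.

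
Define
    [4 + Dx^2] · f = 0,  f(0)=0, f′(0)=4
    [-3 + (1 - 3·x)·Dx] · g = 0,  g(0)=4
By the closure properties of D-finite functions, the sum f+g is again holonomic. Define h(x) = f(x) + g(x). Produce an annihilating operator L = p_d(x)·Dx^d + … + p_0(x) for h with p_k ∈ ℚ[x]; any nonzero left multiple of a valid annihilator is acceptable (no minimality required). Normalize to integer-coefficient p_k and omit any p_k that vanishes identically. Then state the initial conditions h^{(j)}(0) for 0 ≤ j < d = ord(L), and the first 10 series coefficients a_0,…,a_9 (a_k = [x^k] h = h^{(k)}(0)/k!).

f: a_k = 0, 4, 0, -8/3, 0, 8/15, 0, -16/315, 0, 8/2835, …
g: a_k = 4, 12, 36, 108, 324, 972, 2916, 8748, 26244, 78732, …
L₀ := lclm(L_f,L_g); ord L₀ ≤ 2+1.
L = (-348 + 144·x - 216·x^2) + (44 - 180·x + 216·x^2 - 216·x^3)·Dx + (-87 + 36·x - 54·x^2)·Dx^2 + (11 - 45·x + 54·x^2 - 54·x^3)·Dx^3  (order 3).
h: a_k = 4, 16, 36, 316/3, 324, 14588/15, 2916, 2755604/315, 26244, 223205228/2835, …
ICs: h(0) = 4, h′(0) = 16, h′′(0) = 72.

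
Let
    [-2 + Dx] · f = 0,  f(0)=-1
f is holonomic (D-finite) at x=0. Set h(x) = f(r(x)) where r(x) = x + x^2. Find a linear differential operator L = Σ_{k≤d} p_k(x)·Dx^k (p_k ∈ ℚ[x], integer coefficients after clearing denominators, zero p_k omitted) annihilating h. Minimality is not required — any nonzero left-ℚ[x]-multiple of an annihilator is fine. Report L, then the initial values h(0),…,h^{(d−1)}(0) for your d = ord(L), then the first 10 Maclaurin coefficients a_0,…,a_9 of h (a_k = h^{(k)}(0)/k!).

f: a_k = -1, -2, -2, -4/3, -2/3, -4/15, -4/45, -8/315, -2/315, -4/2835, …
L₀ from L_f via x↦r, Dx↦r'^{-1}Dx.
L = (-2 - 4·x) + Dx  (order 1).
h: a_k = -1, -2, -4, -16/3, -20/3, -104/15, -304/45, -1856/315, -1528/315, -2096/567, …
ICs: h(0) = -1.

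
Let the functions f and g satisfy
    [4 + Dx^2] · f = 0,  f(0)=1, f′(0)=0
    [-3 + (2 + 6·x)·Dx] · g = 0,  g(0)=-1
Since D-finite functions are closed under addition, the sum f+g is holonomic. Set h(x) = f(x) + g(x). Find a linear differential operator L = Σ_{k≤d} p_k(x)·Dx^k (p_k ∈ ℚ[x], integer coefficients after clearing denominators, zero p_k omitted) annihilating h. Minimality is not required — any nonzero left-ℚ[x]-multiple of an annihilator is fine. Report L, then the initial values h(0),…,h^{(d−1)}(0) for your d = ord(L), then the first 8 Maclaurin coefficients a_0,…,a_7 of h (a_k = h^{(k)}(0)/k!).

f: a_k = 1, 0, -2, 0, 2/3, 0, -4/45, 0, …
g: a_k = -1, -3/2, 9/8, -27/16, 405/128, -1701/256, 15309/1024, -72171/2048, …
f+g: L₀ = lclm(L_f,L_g), ord ≤ 2+1.
L = (-516 - 1152·x - 1728·x^2) + (56 + 936·x + 3456·x^2 + 3456·x^3)·Dx + (-129 - 288·x - 432·x^2)·Dx^2 + (14 + 234·x + 864·x^2 + 864·x^3)·Dx^3  (order 3).
h: a_k = 0, -3/2, -7/8, -27/16, 1471/384, -1701/256, 684809/46080, -72171/2048, …
ICs: h(0) = 0, h′(0) = -3/2, h′′(0) = -7/4.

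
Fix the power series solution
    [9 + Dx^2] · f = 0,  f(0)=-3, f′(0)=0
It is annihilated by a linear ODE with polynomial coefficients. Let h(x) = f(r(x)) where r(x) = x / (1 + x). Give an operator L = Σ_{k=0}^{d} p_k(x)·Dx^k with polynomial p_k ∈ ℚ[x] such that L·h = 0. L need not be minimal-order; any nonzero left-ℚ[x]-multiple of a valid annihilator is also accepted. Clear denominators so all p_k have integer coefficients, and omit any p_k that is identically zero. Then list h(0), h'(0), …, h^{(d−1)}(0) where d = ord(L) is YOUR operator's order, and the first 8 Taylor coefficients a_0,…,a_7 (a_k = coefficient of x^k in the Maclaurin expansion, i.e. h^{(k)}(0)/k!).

L = 9 + (2 + 6·x + 6·x^2 + 2·x^3)·Dx + (1 + 4·x + 6·x^2 + 4·x^3 + x^4)·Dx^2  (order 2).
h: a_k = -3, 0, 27/2, -27, 243/8, -27/2, -2457/80, 4131/40, …
ICs: h(0) = -3, h′(0) = 0.

f: a_k = -3, 0, 27/2, 0, -81/8, 0, 243/80, 0, …
Change of var in L_f (x↦r) gives L₀.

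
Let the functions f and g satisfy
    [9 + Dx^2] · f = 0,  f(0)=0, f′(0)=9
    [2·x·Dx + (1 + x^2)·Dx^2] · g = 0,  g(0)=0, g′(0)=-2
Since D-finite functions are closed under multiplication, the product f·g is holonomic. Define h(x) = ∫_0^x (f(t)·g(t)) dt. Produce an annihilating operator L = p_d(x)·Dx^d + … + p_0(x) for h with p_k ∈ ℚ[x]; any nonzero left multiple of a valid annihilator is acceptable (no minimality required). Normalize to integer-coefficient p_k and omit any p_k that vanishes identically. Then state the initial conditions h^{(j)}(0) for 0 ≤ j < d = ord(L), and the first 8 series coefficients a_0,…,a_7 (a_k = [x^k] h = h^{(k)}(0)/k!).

f: a_k = 0, 9, 0, -27/2, 0, 243/40, 0, -729/560, …
g: a_k = 0, -2, 0, 2/3, 0, -2/5, 0, 2/7, …
L₀ := L_f ⊗_s L_g (sym. prod.), ord ≤ 4.
∫: right-multiply L₀ by Dx.
L = (1170 + 3834·x^2 + 4779·x^4 + 2916·x^6 + 729·x^8)·Dx + (396·x + 1044·x^3 + 972·x^5 + 324·x^7)·Dx^2 + (220 + 768·x^2 + 1026·x^4 + 648·x^6 + 162·x^8)·Dx^3 + (44·x + 116·x^3 + 108·x^5 + 36·x^7)·Dx^4 + (10 + 38·x^2 + 55·x^4 + 36·x^6 + 9·x^8)·Dx^5  (order 5).
h: a_k = 0, 0, 0, -6, 0, 33/5, 0, -99/28, …
ICs: h(0) = 0, h′(0) = 0, h′′(0) = 0, h′′′(0) = -36, h′′′′(0) = 0.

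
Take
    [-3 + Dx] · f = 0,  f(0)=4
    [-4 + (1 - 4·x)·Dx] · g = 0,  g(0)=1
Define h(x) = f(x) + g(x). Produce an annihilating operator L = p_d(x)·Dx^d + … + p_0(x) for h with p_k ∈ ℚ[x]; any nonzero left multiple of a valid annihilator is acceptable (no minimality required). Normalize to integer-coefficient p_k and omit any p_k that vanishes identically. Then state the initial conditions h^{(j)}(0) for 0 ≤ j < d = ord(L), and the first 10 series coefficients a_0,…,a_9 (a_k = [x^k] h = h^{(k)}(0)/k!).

L = (60 + 144·x) + (-23 - 72·x + 144·x^2)·Dx + (1 + 8·x - 48·x^2)·Dx^2  (order 2).
h: a_k = 5, 16, 34, 82, 539/2, 10321/10, 82001/20, 2294003/140, 73401049/1120, 293601523/1120, …
ICs: h(0) = 5, h′(0) = 16.

f: a_k = 4, 12, 18, 18, 27/2, 81/10, 81/20, 243/140, 729/1120, 243/1120, …
g: a_k = 1, 4, 16, 64, 256, 1024, 4096, 16384, 65536, 262144, …
f+g: L₀ = lclm(L_f,L_g), ord ≤ 1+1.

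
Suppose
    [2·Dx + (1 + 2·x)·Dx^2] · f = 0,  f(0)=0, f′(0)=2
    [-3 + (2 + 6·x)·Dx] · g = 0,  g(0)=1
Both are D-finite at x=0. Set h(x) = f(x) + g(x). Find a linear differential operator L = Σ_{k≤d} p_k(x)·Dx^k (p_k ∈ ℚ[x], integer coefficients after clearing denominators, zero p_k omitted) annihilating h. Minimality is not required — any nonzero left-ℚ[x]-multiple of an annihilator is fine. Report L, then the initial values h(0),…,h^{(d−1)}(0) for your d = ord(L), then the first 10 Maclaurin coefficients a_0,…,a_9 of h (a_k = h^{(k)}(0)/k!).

f: a_k = 0, 2, -2, 8/3, -4, 32/5, -32/3, 128/7, -32, 512/9, …
g: a_k = 1, 3/2, -9/8, 27/16, -405/128, 1701/256, -15309/1024, 72171/2048, -2814669/32768, 14073345/65536, …
Weyl lclm of L_f,L_g ⇒ L₀ (ord ≤ 3).
L = (-6 + 36·x)·Dx + (5 + 84·x + 180·x^2)·Dx^2 + (2 + 22·x + 72·x^2 + 72·x^3)·Dx^3  (order 3).
h: a_k = 1, 7/2, -25/8, 209/48, -917/128, 16697/1280, -78695/3072, 767341/14336, -3863245/32768, 160214537/589824, …
ICs: h(0) = 1, h′(0) = 7/2, h′′(0) = -25/4.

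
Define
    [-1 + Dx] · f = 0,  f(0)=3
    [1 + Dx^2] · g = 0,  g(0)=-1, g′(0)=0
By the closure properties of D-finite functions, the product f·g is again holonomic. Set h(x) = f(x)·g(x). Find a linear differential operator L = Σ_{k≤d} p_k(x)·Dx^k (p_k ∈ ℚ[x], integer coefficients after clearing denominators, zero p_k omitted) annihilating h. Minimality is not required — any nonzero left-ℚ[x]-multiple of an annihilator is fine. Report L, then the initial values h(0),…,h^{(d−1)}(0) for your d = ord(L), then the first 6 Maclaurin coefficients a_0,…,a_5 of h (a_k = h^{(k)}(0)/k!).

L = 2 - 2·Dx + Dx^2  (order 2).
h: a_k = -3, -3, 0, 1, 1/2, 1/10, …
ICs: h(0) = -3, h′(0) = -3.

f: a_k = 3, 3, 3/2, 1/2, 1/8, 1/40, …
g: a_k = -1, 0, 1/2, 0, -1/24, 0, …
h₀=f·g: eliminate ⇒ L₀, order ≤ 1·2.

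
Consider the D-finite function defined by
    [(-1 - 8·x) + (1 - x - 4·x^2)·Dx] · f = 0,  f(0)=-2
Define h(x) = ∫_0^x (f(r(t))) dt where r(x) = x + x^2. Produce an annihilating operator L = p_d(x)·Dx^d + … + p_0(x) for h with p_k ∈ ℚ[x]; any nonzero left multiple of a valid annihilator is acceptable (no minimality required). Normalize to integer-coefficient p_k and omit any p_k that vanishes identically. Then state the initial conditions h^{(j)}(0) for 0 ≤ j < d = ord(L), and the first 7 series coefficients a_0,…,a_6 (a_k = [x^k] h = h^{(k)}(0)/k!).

f: a_k = -2, -2, -10, -18, -58, -130, -362, …
f∘r: x↦r, Dx↦Dx/r' in L_f ⇒ L₀.
h=∫h₀ ⇒ L = L₀·Dx.
L = (1 + 10·x + 24·x^2 + 16·x^3)·Dx + (-1 + x + 5·x^2 + 8·x^3 + 4·x^4)·Dx^2  (order 2).
h: a_k = 0, -2, -1, -4, -19/2, -122/5, -208/3, …
ICs: h(0) = 0, h′(0) = -2.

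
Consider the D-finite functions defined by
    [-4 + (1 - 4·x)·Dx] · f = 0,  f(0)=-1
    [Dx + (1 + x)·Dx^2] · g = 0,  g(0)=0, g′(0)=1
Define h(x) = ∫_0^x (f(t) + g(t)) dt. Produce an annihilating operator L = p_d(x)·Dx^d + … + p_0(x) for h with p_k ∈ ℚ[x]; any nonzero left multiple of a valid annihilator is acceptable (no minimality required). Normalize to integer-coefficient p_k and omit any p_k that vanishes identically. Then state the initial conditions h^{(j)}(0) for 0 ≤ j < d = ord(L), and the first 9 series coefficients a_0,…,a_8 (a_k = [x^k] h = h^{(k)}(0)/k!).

L = (112 + 32·x)·Dx^2 + (94 + 208·x + 64·x^2)·Dx^3 + (-9 + 23·x + 48·x^2 + 16·x^3)·Dx^4  (order 4).
h: a_k = 0, -1, -3/2, -11/2, -191/12, -205/4, -5119/30, -3511/6, -114687/56, …
ICs: h(0) = 0, h′(0) = -1, h′′(0) = -3, h′′′(0) = -33.

f: a_k = -1, -4, -16, -64, -256, -1024, -4096, -16384, -65536, …
g: a_k = 0, 1, -1/2, 1/3, -1/4, 1/5, -1/6, 1/7, -1/8, …
Weyl lclm of L_f,L_g ⇒ L₀ (ord ≤ 3).
h=∫₀ˣh₀: take L = L₀·Dx.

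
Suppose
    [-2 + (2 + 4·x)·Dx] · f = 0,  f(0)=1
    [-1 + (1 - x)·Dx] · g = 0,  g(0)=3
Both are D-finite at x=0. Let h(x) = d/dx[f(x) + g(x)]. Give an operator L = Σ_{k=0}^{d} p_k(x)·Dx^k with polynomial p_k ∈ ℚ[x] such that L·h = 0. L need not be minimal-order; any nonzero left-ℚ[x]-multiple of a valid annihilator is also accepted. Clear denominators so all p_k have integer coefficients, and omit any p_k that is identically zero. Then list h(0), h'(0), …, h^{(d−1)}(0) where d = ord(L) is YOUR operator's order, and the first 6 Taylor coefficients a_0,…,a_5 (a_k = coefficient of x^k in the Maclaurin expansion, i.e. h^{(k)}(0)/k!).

f: a_k = 1, 1, -1/2, 1/2, -5/8, 7/8, …
g: a_k = 3, 3, 3, 3, 3, 3, …
Weyl lclm of L_f,L_g ⇒ L₀ (ord ≤ 2).
Derive L from L₀ (diff closure).
L = (-4 - 2·x) + (-1 - 10·x - 7·x^2)·Dx + (1 + 2·x - x^2 - 2·x^3)·Dx^2  (order 2).
h: a_k = 4, 5, 21/2, 19/2, 155/8, 81/8, …
ICs: h(0) = 4, h′(0) = 5.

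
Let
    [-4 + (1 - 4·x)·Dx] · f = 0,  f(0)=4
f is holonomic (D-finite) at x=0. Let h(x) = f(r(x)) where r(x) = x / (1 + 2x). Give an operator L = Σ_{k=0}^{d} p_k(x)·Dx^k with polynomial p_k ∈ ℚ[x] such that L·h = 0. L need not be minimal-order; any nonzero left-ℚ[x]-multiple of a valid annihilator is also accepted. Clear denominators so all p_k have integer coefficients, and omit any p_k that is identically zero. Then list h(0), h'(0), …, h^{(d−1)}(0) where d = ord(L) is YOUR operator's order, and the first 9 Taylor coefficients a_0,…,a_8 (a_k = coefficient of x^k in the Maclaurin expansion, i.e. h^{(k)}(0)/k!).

L = 4 + (-1 + 4·x^2)·Dx  (order 1).
h: a_k = 4, 16, 32, 64, 128, 256, 512, 1024, 2048, …
ICs: h(0) = 4.

f: a_k = 4, 16, 64, 256, 1024, 4096, 16384, 65536, 262144, …
f∘r: x↦r, Dx↦Dx/r' in L_f ⇒ L₀.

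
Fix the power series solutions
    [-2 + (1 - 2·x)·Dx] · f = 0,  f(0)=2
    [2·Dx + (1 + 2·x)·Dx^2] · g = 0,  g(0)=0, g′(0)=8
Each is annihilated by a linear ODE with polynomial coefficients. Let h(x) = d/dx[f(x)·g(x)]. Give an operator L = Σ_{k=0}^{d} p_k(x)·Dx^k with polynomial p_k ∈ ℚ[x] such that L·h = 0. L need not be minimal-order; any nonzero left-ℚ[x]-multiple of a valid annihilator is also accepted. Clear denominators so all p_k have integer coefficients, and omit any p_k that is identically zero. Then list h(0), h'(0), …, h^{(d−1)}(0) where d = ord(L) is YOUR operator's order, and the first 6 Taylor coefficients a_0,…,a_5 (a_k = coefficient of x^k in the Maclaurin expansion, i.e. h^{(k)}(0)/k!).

f: a_k = 2, 4, 8, 16, 32, 64, …
g: a_k = 0, 8, -8, 32/3, -16, 128/5, …
L₀ := L_f ⊗_s L_g (sym. prod.), ord ≤ 2.
Derive L from L₀ (diff closure).
L = 16 + (2 + 20·x)·Dx + (-1 + 4·x^2)·Dx^2  (order 2).
h: a_k = 16, 32, 160, 896/3, 3008/3, 9472/5, …
ICs: h(0) = 16, h′(0) = 32.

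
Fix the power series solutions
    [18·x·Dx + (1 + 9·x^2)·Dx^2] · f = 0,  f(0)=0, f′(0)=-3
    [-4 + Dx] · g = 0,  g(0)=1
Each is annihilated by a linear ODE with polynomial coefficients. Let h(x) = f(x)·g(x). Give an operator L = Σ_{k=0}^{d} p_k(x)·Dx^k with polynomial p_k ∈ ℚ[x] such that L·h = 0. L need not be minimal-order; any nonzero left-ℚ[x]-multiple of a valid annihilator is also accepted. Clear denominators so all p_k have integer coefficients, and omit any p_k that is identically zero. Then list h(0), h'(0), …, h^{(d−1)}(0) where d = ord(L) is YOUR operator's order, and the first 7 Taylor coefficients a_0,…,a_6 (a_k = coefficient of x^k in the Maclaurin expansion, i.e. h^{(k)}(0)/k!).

L = (16 - 72·x + 144·x^2) + (-8 + 18·x - 72·x^2)·Dx + (1 + 9·x^2)·Dx^2  (order 2).
h: a_k = 0, -3, -12, -15, 4, -43/5, -124, …
ICs: h(0) = 0, h′(0) = -3.

f: a_k = 0, -3, 0, 9, 0, -243/5, 0, …
g: a_k = 1, 4, 8, 32/3, 32/3, 128/15, 256/45, …
L₀ := L_f ⊗_s L_g (sym. prod.), ord ≤ 2.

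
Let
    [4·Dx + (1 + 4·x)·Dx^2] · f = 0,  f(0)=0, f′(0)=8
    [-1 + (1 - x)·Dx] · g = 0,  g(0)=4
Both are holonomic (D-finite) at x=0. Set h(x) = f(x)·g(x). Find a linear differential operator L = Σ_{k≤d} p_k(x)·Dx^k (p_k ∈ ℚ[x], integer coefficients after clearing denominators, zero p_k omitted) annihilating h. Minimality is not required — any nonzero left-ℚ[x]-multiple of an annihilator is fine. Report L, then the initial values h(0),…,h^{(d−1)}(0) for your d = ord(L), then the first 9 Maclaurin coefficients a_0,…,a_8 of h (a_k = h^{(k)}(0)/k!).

L = 4 + (-2 + 12·x)·Dx + (-1 - 3·x + 4·x^2)·Dx^2  (order 2).
h: a_k = 0, 32, -32, 416/3, -1120/3, 18976/15, -62944/15, 1525472/105, -5355808/105, …
ICs: h(0) = 0, h′(0) = 32.

f: a_k = 0, 8, -16, 128/3, -128, 2048/5, -4096/3, 32768/7, -16384, …
g: a_k = 4, 4, 4, 4, 4, 4, 4, 4, 4, …
Product ⇒ symmetric product L₀, ord ≤ 2.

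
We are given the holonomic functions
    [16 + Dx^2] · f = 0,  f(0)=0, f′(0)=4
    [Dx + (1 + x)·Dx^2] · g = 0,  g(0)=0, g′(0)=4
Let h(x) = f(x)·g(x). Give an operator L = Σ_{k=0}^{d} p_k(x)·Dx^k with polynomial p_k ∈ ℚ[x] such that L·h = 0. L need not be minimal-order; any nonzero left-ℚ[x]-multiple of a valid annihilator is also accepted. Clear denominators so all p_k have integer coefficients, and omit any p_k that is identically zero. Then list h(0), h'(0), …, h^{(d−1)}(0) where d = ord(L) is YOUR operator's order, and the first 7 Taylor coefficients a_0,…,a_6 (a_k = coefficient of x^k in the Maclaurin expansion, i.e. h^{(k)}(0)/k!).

L = (15072 + 62976·x + 97024·x^2 + 65536·x^3 + 16384·x^4) + (1984 + 6080·x + 6144·x^2 + 2048·x^3)·Dx + (1950 + 8000·x + 12192·x^2 + 8192·x^3 + 2048·x^4)·Dx^2 + (124 + 380·x + 384·x^2 + 128·x^3)·Dx^3 + (63 + 254·x + 383·x^2 + 256·x^3 + 64·x^4)·Dx^4  (order 4).
h: a_k = 0, 0, 16, -8, -112/3, 52/3, 208/9, …
ICs: h(0) = 0, h′(0) = 0, h′′(0) = 32, h′′′(0) = -48.

f: a_k = 0, 4, 0, -32/3, 0, 128/15, 0, …
g: a_k = 0, 4, -2, 4/3, -1, 4/5, -2/3, …
L₀ := L_f ⊗_s L_g (sym. prod.), ord ≤ 4.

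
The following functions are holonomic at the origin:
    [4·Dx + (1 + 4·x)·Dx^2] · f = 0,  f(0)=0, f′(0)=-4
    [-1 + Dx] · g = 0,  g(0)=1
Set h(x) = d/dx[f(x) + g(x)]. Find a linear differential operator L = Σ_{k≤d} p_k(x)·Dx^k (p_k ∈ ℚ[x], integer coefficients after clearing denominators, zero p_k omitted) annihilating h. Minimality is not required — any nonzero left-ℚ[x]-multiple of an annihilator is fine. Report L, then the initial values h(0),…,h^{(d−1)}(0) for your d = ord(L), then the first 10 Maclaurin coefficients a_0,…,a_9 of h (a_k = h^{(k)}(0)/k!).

f: a_k = 0, -4, 8, -64/3, 64, -1024/5, 2048/3, -16384/7, 8192, -262144/9, …
g: a_k = 1, 1, 1/2, 1/6, 1/24, 1/120, 1/720, 1/5040, 1/40320, 1/362880, …
f+g: L₀ = lclm(L_f,L_g), ord ≤ 2+1.
h₀' ⇒ L via d/dx closure of L₀.
L = (-36 - 16·x) + (31 - 8·x - 16·x^2)·Dx + (5 + 24·x + 16·x^2)·Dx^2  (order 2).
h: a_k = -3, 17, -127/2, 1537/6, -24575/24, 491521/120, -11796479/720, 330301441/5040, -10569646079/40320, 380507258881/362880, …
ICs: h(0) = -3, h′(0) = 17.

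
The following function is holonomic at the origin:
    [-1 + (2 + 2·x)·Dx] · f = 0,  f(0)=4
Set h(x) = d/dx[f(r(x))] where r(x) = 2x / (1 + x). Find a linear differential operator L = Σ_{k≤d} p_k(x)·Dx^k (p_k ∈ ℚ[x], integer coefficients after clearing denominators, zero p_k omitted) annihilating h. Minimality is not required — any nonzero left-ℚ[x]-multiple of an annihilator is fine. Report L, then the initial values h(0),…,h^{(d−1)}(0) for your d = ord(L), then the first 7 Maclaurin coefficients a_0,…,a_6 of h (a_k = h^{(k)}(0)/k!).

f: a_k = 4, 2, -1/2, 1/4, -5/32, 7/64, -21/256, …
h₀=f(r): pull back L_f along r ⇒ L₀.
Differentiate: ansatz ord ≤ ord L₀ ⇒ L.
L = (-3 - 6·x) + (-1 - 4·x - 3·x^2)·Dx  (order 1).
h: a_k = 4, -12, 30, -74, 375/2, -981/2, 5271/4, …
ICs: h(0) = 4.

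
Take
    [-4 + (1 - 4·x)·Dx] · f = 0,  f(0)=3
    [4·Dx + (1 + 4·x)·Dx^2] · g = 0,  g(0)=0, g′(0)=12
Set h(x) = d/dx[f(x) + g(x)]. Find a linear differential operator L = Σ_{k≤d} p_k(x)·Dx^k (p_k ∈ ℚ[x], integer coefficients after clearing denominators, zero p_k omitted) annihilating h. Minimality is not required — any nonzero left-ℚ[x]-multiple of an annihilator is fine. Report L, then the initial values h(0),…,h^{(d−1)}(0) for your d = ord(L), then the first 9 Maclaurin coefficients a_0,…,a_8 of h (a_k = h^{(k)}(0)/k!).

L = (160 + 128·x) + (16 + 256·x + 256·x^2)·Dx + (-3 - 4·x + 48·x^2 + 64·x^3)·Dx^2  (order 2).
h: a_k = 24, 48, 768, 2304, 18432, 61440, 393216, 1376256, 7864320, …
ICs: h(0) = 24, h′(0) = 48.

f: a_k = 3, 12, 48, 192, 768, 3072, 12288, 49152, 196608, …
g: a_k = 0, 12, -24, 64, -192, 3072/5, -2048, 49152/7, -24576, …
h₀=f+g: left-lcm gives L₀, ord ≤ 3.
Derive L from L₀ (diff closure).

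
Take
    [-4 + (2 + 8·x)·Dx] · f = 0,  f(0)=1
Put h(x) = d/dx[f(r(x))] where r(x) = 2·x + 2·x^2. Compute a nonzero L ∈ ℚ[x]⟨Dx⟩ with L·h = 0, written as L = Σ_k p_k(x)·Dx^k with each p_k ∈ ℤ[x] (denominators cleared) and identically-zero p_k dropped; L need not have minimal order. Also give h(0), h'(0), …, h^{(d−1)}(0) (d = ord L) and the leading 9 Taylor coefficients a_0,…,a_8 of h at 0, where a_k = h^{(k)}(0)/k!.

L = -2 + (-1 - 10·x - 24·x^2 - 16·x^3)·Dx  (order 1).
h: a_k = 4, -8, 48, -288, 1760, -10944, 68992, -439552, 2823552, …
ICs: h(0) = 4.

f: a_k = 1, 2, -2, 4, -10, 28, -84, 264, -858, …
Substitute x→r, Dx→(1/r')Dx; clear ⇒ L₀.
h=h₀': d/dx-closure on L₀ ⇒ L.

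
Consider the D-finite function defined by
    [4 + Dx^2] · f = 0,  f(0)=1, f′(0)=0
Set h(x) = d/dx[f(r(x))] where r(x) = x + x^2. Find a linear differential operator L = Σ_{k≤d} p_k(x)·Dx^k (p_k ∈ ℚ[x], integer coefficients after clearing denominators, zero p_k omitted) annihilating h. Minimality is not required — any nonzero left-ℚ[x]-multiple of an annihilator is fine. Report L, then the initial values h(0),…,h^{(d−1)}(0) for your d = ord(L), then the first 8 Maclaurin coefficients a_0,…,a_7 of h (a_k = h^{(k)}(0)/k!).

f: a_k = 1, 0, -2, 0, 2/3, 0, -4/45, 0, …
f∘r: x↦r, Dx↦Dx/r' in L_f ⇒ L₀.
h=h₀': d/dx-closure on L₀ ⇒ L.
L = (16 + 32·x + 96·x^2 + 128·x^3 + 64·x^4) + (-6 - 12·x)·Dx + (1 + 4·x + 4·x^2)·Dx^2  (order 2).
h: a_k = 0, -4, -12, -16/3, 40/3, 352/15, 224/15, -1664/315, …
ICs: h(0) = 0, h′(0) = -4.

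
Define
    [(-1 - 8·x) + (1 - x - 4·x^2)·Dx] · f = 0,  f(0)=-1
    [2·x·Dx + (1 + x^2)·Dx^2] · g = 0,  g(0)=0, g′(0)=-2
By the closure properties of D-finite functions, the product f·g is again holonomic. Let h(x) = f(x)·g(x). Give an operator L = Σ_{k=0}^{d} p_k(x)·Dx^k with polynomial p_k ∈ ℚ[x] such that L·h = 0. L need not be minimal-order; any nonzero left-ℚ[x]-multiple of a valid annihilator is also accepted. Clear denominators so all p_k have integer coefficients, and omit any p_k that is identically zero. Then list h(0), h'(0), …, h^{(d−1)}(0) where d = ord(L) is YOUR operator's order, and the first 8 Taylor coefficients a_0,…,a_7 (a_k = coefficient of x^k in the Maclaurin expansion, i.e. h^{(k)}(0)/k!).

L = (8 + 2·x + 24·x^2) + (2 + 14·x + 4·x^2 + 24·x^3)·Dx + (-1 + x + 3·x^2 + x^3 + 4·x^4)·Dx^2  (order 2).
h: a_k = 0, 2, 2, 28/3, 52/3, 826/15, 622/5, 7232/21, …
ICs: h(0) = 0, h′(0) = 2.

f: a_k = -1, -1, -5, -9, -29, -65, -181, -441, …
g: a_k = 0, -2, 0, 2/3, 0, -2/5, 0, 2/7, …
h₀=f·g: eliminate ⇒ L₀, order ≤ 1·2.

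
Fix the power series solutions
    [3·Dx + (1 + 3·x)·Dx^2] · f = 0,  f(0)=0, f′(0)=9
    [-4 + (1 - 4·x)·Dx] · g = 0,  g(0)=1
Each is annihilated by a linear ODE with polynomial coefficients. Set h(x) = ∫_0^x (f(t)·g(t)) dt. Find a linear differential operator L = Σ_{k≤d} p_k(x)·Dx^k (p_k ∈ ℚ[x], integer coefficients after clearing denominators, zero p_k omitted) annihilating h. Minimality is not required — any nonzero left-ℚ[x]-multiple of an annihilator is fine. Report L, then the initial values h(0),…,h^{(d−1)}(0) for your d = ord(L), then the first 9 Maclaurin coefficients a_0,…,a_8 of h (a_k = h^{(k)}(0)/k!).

L = 12·Dx + (5 + 36·x)·Dx^2 + (-1 + x + 12·x^2)·Dx^3  (order 3).
h: a_k = 0, 0, 9/2, 15/2, 117/4, 1629/20, 1479/5, 9621/10, 975663/280, …
ICs: h(0) = 0, h′(0) = 0, h′′(0) = 9.

f: a_k = 0, 9, -27/2, 27, -243/4, 729/5, -729/2, 6561/7, -19683/8, …
g: a_k = 1, 4, 16, 64, 256, 1024, 4096, 16384, 65536, …
Sym-product of L_f,L_g gives L₀ (≤ ord 2).
Integrate: L := L₀·Dx.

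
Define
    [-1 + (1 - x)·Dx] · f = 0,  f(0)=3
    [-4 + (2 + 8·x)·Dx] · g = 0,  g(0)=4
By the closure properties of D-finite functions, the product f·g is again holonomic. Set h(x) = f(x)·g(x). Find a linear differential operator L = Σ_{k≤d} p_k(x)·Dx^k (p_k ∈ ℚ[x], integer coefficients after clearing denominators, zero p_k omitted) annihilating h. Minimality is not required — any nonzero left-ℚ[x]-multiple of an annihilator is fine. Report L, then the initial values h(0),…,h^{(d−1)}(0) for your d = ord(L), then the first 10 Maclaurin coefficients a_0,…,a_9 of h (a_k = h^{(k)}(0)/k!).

L = (3 + 2·x) + (-1 - 3·x + 4·x^2)·Dx  (order 1).
h: a_k = 12, 36, 12, 60, -60, 276, -732, 2436, -7860, 26460, …
ICs: h(0) = 12.

f: a_k = 3, 3, 3, 3, 3, 3, 3, 3, 3, 3, …
g: a_k = 4, 8, -8, 16, -40, 112, -336, 1056, -3432, 11440, …
L₀ := L_f ⊗_s L_g (sym. prod.), ord ≤ 1.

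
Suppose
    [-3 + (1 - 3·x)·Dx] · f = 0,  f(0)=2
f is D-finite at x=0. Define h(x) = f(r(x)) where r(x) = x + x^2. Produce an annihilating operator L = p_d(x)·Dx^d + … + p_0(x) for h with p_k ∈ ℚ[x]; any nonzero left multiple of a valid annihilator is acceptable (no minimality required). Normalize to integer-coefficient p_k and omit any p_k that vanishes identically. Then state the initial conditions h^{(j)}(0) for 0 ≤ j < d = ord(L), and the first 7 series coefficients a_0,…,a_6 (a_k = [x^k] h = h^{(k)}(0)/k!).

f: a_k = 2, 6, 18, 54, 162, 486, 1458, …
h₀=f(r): pull back L_f along r ⇒ L₀.
L = (3 + 6·x) + (-1 + 3·x + 3·x^2)·Dx  (order 1).
h: a_k = 2, 6, 24, 90, 342, 1296, 4914, …
ICs: h(0) = 2.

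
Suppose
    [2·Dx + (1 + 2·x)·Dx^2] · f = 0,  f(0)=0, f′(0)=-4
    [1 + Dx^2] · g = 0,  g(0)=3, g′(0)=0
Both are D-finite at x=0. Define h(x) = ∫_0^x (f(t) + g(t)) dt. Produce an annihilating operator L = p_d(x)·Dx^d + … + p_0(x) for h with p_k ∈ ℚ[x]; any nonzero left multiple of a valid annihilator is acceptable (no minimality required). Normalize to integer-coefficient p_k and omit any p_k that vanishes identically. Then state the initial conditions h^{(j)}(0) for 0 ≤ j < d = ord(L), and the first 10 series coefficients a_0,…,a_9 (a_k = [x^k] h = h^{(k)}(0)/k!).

f: a_k = 0, -4, 4, -16/3, 8, -64/5, 64/3, -256/7, 64, -1024/9, …
g: a_k = 3, 0, -3/2, 0, 1/8, 0, -1/240, 0, 1/13440, 0, …
Weyl lclm of L_f,L_g ⇒ L₀ (ord ≤ 4).
h=∫h₀ ⇒ L = L₀·Dx.
L = (50 + 8·x + 8·x^2)·Dx^2 + (9 + 22·x + 12·x^2 + 8·x^3)·Dx^3 + (50 + 8·x + 8·x^2)·Dx^4 + (9 + 22·x + 12·x^2 + 8·x^3)·Dx^5  (order 5).
h: a_k = 0, 3, -2, 5/6, -4/3, 13/8, -32/15, 5119/1680, -32/7, 860161/120960, …
ICs: h(0) = 0, h′(0) = 3, h′′(0) = -4, h′′′(0) = 5, h′′′′(0) = -32.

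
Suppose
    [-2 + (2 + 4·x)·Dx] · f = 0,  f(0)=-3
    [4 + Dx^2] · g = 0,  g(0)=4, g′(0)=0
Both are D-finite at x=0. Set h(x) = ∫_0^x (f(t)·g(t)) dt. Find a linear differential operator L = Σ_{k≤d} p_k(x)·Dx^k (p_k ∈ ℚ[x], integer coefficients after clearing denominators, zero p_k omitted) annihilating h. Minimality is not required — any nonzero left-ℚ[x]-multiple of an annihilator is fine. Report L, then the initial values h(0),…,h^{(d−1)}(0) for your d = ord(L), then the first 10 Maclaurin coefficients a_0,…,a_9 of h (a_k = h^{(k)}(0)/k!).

f: a_k = -3, -3, 3/2, -3/2, 15/8, -21/8, 63/16, -99/16, 1287/128, -2145/128, …
g: a_k = 4, 0, -8, 0, 8/3, 0, -16/45, 0, 8/315, 0, …
h₀=f·g: eliminate ⇒ L₀, order ≤ 1·2.
h=∫₀ˣh₀: take L = L₀·Dx.
L = (7 + 16·x + 16·x^2)·Dx + (-2 - 4·x)·Dx^2 + (1 + 4·x + 4·x^2)·Dx^3  (order 3).
h: a_k = 0, -12, -6, 10, 9/2, -5/2, -13/12, 349/420, -401/480, 44047/30240, …
ICs: h(0) = 0, h′(0) = -12, h′′(0) = -12.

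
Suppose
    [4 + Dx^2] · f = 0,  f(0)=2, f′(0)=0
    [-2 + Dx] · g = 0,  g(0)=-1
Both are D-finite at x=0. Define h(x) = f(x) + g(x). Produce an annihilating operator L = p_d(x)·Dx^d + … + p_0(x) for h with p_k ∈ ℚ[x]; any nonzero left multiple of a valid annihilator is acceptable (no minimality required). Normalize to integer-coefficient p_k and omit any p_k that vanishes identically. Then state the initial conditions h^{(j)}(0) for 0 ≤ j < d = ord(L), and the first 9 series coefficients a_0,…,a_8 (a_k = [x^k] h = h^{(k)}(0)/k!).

f: a_k = 2, 0, -4, 0, 4/3, 0, -8/45, 0, 4/315, …
g: a_k = -1, -2, -2, -4/3, -2/3, -4/15, -4/45, -8/315, -2/315, …
Weyl lclm of L_f,L_g ⇒ L₀ (ord ≤ 3).
L = -8 + 4·Dx - 2·Dx^2 + Dx^3  (order 3).
h: a_k = 1, -2, -6, -4/3, 2/3, -4/15, -4/15, -8/315, 2/315, …
ICs: h(0) = 1, h′(0) = -2, h′′(0) = -12.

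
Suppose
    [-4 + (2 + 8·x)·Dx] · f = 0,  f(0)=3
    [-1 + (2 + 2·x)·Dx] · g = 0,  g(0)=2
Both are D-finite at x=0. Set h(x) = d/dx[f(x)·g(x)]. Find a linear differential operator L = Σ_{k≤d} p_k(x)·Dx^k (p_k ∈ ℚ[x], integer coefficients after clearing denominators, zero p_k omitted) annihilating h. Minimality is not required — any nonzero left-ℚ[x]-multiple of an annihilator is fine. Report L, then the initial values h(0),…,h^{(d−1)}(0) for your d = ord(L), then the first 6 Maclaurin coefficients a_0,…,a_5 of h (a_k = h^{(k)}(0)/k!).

L = -9 + (-10 - 66·x - 120·x^2 - 64·x^3)·Dx  (order 1).
h: a_k = 15, -27/2, 405/8, -2943/16, 85725/128, -630261/256, …
ICs: h(0) = 15.

f: a_k = 3, 6, -6, 12, -30, 84, …
g: a_k = 2, 1, -1/4, 1/8, -5/64, 7/128, …
L₀ := L_f ⊗_s L_g (sym. prod.), ord ≤ 1.
Differentiate: ansatz ord ≤ ord L₀ ⇒ L.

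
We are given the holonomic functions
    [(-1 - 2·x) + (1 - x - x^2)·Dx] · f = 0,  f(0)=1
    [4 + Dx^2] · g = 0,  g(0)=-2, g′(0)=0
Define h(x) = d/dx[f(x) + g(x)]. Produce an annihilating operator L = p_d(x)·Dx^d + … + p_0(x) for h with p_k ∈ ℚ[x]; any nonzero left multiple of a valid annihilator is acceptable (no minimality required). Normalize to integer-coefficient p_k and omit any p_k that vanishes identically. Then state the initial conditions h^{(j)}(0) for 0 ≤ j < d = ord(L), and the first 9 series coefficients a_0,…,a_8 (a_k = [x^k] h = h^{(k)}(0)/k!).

L = (272 + 704·x + 880·x^2 + 400·x^3 + 320·x^4 + 144·x^5 + 48·x^6) + (-44 - 52·x + 108·x^2 + 80·x^3 + 40·x^4 + 72·x^5 + 56·x^6 + 16·x^7)·Dx + (68 + 176·x + 220·x^2 + 100·x^3 + 80·x^4 + 36·x^5 + 12·x^6)·Dx^2 + (-11 - 13·x + 27·x^2 + 20·x^3 + 10·x^4 + 18·x^5 + 14·x^6 + 4·x^7)·Dx^3  (order 3).
h: a_k = 1, 12, 9, 44/3, 40, 1186/15, 147, 85648/315, 495, …
ICs: h(0) = 1, h′(0) = 12, h′′(0) = 18.

f: a_k = 1, 1, 2, 3, 5, 8, 13, 21, 34, …
g: a_k = -2, 0, 4, 0, -4/3, 0, 8/45, 0, -4/315, …
f+g: L₀ = lclm(L_f,L_g), ord ≤ 1+2.
h₀' ⇒ L via d/dx closure of L₀.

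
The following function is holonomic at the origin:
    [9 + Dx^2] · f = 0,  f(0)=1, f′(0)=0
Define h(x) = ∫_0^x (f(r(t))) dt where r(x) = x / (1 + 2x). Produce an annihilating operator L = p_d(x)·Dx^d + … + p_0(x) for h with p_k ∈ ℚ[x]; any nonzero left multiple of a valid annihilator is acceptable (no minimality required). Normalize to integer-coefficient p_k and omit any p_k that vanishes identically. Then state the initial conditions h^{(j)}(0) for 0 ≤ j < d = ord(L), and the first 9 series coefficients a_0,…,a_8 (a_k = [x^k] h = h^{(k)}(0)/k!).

f: a_k = 1, 0, -9/2, 0, 27/8, 0, -81/80, 0, 729/4480, …
Substitute x→r, Dx→(1/r')Dx; clear ⇒ L₀.
∫: right-multiply L₀ by Dx.
L = 9·Dx + (4 + 24·x + 48·x^2 + 32·x^3)·Dx^2 + (1 + 8·x + 24·x^2 + 32·x^3 + 16·x^4)·Dx^3  (order 3).
h: a_k = 0, 1, 0, -3/2, 9/2, -81/8, 39/2, -2583/80, 6723/160, …
ICs: h(0) = 0, h′(0) = 1, h′′(0) = 0.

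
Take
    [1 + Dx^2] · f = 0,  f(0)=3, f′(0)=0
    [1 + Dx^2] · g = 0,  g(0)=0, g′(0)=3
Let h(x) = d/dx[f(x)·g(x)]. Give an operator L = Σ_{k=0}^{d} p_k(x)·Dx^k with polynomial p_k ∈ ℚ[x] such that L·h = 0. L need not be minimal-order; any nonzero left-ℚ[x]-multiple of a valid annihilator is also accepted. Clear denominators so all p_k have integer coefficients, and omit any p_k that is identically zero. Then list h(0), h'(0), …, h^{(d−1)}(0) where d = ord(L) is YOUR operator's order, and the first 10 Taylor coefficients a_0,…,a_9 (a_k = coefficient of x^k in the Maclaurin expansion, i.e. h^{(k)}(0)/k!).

L = 4 + Dx^2  (order 2).
h: a_k = 9, 0, -18, 0, 6, 0, -4/5, 0, 2/35, 0, …
ICs: h(0) = 9, h′(0) = 0.

f: a_k = 3, 0, -3/2, 0, 1/8, 0, -1/240, 0, 1/13440, 0, …
g: a_k = 0, 3, 0, -1/2, 0, 1/40, 0, -1/1680, 0, 1/120960, …
f·g: L₀ = L_f ⊗_s L_g, ord ≤ 2·2.
h=h₀': d/dx-closure on L₀ ⇒ L.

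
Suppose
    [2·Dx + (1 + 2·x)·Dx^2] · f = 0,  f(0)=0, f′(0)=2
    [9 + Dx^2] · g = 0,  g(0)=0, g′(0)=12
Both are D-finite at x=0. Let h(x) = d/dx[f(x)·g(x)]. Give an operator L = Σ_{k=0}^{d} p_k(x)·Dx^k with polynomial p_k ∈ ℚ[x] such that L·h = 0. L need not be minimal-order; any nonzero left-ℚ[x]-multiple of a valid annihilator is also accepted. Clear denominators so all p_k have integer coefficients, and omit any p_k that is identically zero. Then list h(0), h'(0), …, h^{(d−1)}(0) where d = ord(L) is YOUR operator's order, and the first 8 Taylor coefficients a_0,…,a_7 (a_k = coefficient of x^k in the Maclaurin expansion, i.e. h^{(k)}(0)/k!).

f: a_k = 0, 2, -2, 8/3, -4, 32/5, -32/3, 128/7, …
g: a_k = 0, 12, 0, -18, 0, 81/10, 0, -243/140, …
f·g: L₀ = L_f ⊗_s L_g, ord ≤ 2·2.
Derive L from L₀ (diff closure).
L = (-1890 - 5103·x + 24057·x^2 + 163296·x^3 + 344088·x^4 + 314928·x^5 + 104976·x^6) + (-297 + 1998·x + 19440·x^2 + 51840·x^3 + 58320·x^4 + 23328·x^5)·Dx + (-147 + 738·x + 11106·x^2 + 44064·x^3 + 80352·x^4 + 69984·x^5 + 23328·x^6)·Dx^2 + (-33 + 222·x + 2160·x^2 + 5760·x^3 + 6480·x^4 + 2592·x^5)·Dx^3 + (7 + 145·x + 937·x^2 + 2880·x^3 + 4680·x^4 + 3888·x^5 + 1296·x^6)·Dx^4  (order 4).
h: a_k = 0, 48, -72, -16, -60, 270, -2527/5, 6852/7, …
ICs: h(0) = 0, h′(0) = 48, h′′(0) = -144, h′′′(0) = -96.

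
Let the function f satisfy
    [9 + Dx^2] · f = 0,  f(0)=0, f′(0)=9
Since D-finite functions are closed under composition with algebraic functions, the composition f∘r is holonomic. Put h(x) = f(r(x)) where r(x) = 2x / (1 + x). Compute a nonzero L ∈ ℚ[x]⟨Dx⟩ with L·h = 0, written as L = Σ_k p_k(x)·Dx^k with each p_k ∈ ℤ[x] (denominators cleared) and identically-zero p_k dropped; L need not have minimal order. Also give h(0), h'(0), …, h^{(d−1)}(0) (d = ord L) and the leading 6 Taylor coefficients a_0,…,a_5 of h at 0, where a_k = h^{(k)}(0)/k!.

L = 36 + (2 + 6·x + 6·x^2 + 2·x^3)·Dx + (1 + 4·x + 6·x^2 + 4·x^3 + x^4)·Dx^2  (order 2).
h: a_k = 0, 18, -18, -90, 306, -2178/5, …
ICs: h(0) = 0, h′(0) = 18.

f: a_k = 0, 9, 0, -27/2, 0, 243/40, …
Substitute x→r, Dx→(1/r')Dx; clear ⇒ L₀.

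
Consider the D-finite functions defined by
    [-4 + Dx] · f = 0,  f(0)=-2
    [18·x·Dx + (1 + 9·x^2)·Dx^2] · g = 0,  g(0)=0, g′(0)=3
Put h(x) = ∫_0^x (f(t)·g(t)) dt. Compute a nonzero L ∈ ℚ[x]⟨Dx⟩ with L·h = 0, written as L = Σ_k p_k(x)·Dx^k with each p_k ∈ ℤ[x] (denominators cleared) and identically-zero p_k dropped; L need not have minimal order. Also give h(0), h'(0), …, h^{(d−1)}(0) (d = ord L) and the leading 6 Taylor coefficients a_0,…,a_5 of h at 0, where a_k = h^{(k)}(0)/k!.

f: a_k = -2, -8, -16, -64/3, -64/3, -256/15, …
g: a_k = 0, 3, 0, -9, 0, 243/5, …
h₀=f·g: eliminate ⇒ L₀, order ≤ 1·2.
h=∫h₀ ⇒ L = L₀·Dx.
L = (16 - 72·x + 144·x^2)·Dx + (-8 + 18·x - 72·x^2)·Dx^2 + (1 + 9·x^2)·Dx^3  (order 3).
h: a_k = 0, 0, -3, -8, -15/2, 8/5, …
ICs: h(0) = 0, h′(0) = 0, h′′(0) = -6.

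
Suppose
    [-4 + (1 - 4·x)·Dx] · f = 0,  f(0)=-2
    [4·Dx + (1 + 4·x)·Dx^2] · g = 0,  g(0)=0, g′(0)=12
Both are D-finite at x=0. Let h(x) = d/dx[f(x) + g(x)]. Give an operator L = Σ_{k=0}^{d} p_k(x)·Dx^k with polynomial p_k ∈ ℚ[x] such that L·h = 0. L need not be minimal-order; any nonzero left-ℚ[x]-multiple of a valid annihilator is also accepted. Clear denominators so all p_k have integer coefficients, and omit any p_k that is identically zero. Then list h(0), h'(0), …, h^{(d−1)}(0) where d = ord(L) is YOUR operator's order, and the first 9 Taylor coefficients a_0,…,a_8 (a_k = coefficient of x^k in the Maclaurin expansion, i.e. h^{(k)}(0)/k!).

L = (160 + 128·x) + (16 + 256·x + 256·x^2)·Dx + (-3 - 4·x + 48·x^2 + 64·x^3)·Dx^2  (order 2).
h: a_k = 4, -112, -192, -2816, -7168, -61440, -180224, -1245184, -3932160, …
ICs: h(0) = 4, h′(0) = -112.

f: a_k = -2, -8, -32, -128, -512, -2048, -8192, -32768, -131072, …
g: a_k = 0, 12, -24, 64, -192, 3072/5, -2048, 49152/7, -24576, …
h₀=f+g: left-lcm gives L₀, ord ≤ 3.
Derive L from L₀ (diff closure).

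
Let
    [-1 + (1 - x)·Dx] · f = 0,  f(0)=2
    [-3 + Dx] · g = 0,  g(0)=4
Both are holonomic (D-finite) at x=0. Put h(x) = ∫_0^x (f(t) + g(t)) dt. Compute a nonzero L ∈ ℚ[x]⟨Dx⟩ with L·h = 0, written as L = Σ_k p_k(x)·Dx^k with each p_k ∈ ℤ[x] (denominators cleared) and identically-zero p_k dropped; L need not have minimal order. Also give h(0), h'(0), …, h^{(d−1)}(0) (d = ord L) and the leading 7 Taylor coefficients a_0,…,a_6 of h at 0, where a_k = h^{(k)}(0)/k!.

L = (3 - 9·x)·Dx + (-7 + 18·x - 9·x^2)·Dx^2 + (2 - 5·x + 3·x^2)·Dx^3  (order 3).
h: a_k = 0, 6, 7, 20/3, 5, 31/10, 101/60, …
ICs: h(0) = 0, h′(0) = 6, h′′(0) = 14.

f: a_k = 2, 2, 2, 2, 2, 2, 2, …
g: a_k = 4, 12, 18, 18, 27/2, 81/10, 81/20, …
Sum ⇒ L₀ = lclm(L_f,L_g) in ℚ(x)⟨Dx⟩.
h=∫h₀ ⇒ L = L₀·Dx.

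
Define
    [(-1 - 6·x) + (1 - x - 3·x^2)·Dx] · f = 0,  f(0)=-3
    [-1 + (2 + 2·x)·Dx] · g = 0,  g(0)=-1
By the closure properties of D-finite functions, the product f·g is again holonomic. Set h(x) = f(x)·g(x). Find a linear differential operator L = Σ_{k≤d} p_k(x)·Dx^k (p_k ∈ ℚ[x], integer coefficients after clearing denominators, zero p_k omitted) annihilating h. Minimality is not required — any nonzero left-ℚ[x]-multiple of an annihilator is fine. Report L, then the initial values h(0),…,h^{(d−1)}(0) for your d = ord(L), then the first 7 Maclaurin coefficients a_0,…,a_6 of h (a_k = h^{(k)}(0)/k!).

f: a_k = -3, -3, -12, -21, -57, -120, -291, …
g: a_k = -1, -1/2, 1/8, -1/16, 5/128, -7/256, 21/1024, …
L₀ := L_f ⊗_s L_g (sym. prod.), ord ≤ 1.
L = (3 + 13·x + 9·x^2) + (-2 + 8·x^2 + 6·x^3)·Dx  (order 1).
h: a_k = 3, 9/2, 105/8, 429/16, 8457/128, 37527/256, 353013/1024, …
ICs: h(0) = 3.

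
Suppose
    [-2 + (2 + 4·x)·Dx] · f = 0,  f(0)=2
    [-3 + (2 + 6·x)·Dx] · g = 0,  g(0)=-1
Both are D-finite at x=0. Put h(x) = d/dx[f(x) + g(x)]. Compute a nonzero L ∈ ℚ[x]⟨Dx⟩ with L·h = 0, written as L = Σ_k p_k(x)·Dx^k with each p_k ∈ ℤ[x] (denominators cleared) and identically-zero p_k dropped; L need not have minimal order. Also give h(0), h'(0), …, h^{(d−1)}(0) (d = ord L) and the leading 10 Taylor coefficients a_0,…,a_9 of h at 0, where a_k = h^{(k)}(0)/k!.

f: a_k = 2, 2, -1, 1, -5/4, 7/4, -21/8, 33/8, -429/64, 715/64, …
g: a_k = -1, -3/2, 9/8, -27/16, 405/128, -1701/256, 15309/1024, -72171/2048, 2814669/32768, -14073345/65536, …
f+g: L₀ = lclm(L_f,L_g), ord ≤ 1+1.
Differentiate: ansatz ord ≤ ord L₀ ⇒ L.
L = -9 + (-15 - 36·x)·Dx + (-2 - 10·x - 12·x^2)·Dx^2  (order 2).
h: a_k = 1/2, 1/4, -33/16, 245/32, -6265/256, 37863/512, -446061/2048, 2595021/4096, -120070665/65536, 692847155/131072, …
ICs: h(0) = 1/2, h′(0) = 1/4.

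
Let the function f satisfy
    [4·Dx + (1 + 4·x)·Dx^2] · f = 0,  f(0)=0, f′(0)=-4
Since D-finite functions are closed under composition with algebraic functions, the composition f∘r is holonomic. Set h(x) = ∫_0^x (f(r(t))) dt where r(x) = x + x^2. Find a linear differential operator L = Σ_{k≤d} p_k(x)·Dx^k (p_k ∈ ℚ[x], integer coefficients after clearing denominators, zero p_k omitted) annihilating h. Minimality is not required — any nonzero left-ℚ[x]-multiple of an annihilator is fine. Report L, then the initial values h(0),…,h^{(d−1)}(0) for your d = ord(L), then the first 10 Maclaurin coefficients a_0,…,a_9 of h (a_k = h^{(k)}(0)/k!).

L = 2·Dx^2 + (1 + 2·x)·Dx^3  (order 3).
h: a_k = 0, 0, -2, 4/3, -4/3, 8/5, -32/15, 64/21, -32/7, 64/9, …
ICs: h(0) = 0, h′(0) = 0, h′′(0) = -4.

f: a_k = 0, -4, 8, -64/3, 64, -1024/5, 2048/3, -16384/7, 8192, -262144/9, …
Change of var in L_f (x↦r) gives L₀.
∫: right-multiply L₀ by Dx.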